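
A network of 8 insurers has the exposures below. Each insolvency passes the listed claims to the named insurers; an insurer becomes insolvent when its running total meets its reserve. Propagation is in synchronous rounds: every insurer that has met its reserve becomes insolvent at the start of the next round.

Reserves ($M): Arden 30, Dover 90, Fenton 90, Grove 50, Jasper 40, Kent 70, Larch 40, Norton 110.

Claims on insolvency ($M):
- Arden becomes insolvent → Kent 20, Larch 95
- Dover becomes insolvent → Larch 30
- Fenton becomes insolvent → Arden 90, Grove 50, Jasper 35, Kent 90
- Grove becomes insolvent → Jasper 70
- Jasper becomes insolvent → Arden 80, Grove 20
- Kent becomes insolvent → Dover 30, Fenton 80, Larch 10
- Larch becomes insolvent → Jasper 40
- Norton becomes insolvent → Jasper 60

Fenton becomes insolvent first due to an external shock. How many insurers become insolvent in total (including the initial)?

6

Round 1 — Fenton becomes insolvent (initial).
  Arden: +90 → 90 ≥ 30
  Grove: +50 → 50 ≥ 50
  Jasper: +35 → 35 < 40
  Kent: +90 → 90 ≥ 70
Round 2 — Arden, Grove, Kent become insolvent.
  Dover: +30 → 30 < 90
  Jasper: +70 → 105 ≥ 40
  Larch: +95+10 → 105 ≥ 40
Round 3 — Jasper, Larch become insolvent.
No further insolvencies.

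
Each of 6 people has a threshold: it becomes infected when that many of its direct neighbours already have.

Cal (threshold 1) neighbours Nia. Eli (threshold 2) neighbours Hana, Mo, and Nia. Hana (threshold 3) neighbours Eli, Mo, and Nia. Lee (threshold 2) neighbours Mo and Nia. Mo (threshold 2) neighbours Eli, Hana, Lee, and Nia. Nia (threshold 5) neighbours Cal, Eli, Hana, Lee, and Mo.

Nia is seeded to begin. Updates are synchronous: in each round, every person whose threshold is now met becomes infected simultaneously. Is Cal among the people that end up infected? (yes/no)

Round 1 — Nia becomes infected (initial).
Round 2 — checking thresholds:
  Cal: 1 of 1 neighbours ≥ 1, becomes infected.
  Eli: 1 of 3 neighbours < 2, not yet.
  Hana: 1 of 3 neighbours < 3, not yet.
  Lee: 1 of 2 neighbours < 2, not yet.
  Mo: 1 of 4 neighbours < 2, not yet.
Round 3 — no new infections; cascade stops.

yes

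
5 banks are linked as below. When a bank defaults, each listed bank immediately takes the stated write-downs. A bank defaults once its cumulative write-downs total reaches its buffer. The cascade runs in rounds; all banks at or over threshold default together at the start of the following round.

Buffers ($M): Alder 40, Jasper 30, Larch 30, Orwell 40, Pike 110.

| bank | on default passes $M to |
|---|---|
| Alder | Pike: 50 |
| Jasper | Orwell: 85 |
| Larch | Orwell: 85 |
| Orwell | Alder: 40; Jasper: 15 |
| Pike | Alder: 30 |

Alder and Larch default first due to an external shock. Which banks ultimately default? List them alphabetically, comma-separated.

Alder, Larch, Orwell

Round 1 — Alder, Larch default (initial).
  Orwell: +85 → 85 ≥ 40
  Pike: +50 → 50 < 110
Round 2 — Orwell defaults.
  Jasper: +15 → 15 < 30
No further defaults.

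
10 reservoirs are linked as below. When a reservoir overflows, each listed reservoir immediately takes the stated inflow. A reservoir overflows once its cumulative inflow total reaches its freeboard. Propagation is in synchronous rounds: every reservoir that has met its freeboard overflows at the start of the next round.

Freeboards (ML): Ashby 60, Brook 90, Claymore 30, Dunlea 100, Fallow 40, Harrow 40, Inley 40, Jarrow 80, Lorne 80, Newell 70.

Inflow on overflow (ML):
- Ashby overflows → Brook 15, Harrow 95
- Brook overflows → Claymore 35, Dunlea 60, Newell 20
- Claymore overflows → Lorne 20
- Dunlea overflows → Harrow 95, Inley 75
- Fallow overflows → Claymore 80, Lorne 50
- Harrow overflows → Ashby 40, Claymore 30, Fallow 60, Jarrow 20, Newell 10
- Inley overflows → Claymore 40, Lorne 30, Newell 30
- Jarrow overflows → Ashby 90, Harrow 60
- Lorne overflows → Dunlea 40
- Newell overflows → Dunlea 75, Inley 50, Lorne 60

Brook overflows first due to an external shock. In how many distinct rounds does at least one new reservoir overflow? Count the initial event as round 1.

Round 1 — Brook overflows (initial).
  Claymore: +35 → 35 ≥ 30
  Dunlea: +60 → 60 < 100
  Newell: +20 → 20 < 70
Round 2 — Claymore overflows.
  Lorne: +20 → 20 < 80
No further overflows.

2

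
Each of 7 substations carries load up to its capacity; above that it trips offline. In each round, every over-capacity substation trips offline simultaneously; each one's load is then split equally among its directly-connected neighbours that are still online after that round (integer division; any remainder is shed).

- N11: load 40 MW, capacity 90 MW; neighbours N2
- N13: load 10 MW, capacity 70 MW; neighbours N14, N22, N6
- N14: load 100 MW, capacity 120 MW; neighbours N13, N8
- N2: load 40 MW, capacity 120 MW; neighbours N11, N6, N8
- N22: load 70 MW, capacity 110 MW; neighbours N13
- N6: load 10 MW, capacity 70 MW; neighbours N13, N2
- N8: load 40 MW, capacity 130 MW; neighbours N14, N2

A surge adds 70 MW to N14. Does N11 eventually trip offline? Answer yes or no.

no

Round 1 — N14 at 170 > 120. N14 trips offline.
  N14 sheds 170 MW to N13, N8: 85 each.
    N13: 10+85 = 95 > 70
    N8: 40+85 = 125 ≤ 130
Round 2 — N13 trips offline.
  N13 sheds 95 MW to N22, N6: 47 each (1 lost).
    N22: 70+47 = 117 > 110
    N6: 10+47 = 57 ≤ 70
Round 3 — N22 trips offline.
  N22 sheds 117 MW: no online neighbours, lost.
No further trips.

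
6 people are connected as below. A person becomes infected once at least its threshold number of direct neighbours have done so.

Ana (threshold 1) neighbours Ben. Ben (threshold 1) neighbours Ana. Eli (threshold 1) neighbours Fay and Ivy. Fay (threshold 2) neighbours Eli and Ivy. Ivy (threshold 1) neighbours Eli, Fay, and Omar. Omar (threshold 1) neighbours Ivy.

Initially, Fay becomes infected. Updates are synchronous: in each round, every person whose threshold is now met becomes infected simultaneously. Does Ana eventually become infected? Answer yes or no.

Round 1 — Fay becomes infected (initial).
Round 2 — checking thresholds:
  Eli: 1 of 2 neighbours ≥ 1, becomes infected.
  Ivy: 1 of 3 neighbours ≥ 1, becomes infected.
Round 3 — checking thresholds:
  Omar: 1 of 1 neighbours ≥ 1, becomes infected.
Round 4 — no new infections; cascade stops.

no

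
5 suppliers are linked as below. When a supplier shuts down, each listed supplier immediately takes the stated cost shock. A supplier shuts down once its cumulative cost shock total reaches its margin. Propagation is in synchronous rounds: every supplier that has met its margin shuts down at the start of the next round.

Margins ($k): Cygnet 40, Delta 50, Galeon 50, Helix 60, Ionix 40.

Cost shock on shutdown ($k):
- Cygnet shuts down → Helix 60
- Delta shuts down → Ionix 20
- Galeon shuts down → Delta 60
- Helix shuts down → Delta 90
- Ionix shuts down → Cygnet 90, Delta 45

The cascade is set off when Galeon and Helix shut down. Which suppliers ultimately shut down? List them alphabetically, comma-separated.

Delta, Galeon, Helix

Round 1 — Galeon, Helix shut down (initial).
  Delta: +60+90 → 150 ≥ 50
Round 2 — Delta shuts down.
  Ionix: +20 → 20 < 40
No further shutdowns.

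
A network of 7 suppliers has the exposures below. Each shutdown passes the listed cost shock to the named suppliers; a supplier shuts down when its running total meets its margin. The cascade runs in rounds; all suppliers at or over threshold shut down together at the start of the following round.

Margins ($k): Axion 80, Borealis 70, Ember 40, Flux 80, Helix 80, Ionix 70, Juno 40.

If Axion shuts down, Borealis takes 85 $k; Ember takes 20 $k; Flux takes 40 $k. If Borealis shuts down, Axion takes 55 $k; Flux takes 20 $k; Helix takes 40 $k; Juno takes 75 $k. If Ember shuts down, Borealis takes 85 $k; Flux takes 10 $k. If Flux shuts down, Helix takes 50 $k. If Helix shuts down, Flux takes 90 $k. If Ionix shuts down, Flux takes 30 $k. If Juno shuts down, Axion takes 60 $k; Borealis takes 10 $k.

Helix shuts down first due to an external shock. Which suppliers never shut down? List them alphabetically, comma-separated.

Round 1 — Helix shuts down (initial).
  Flux: +90 → 90 ≥ 80
Round 2 — Flux shuts down.
No further shutdowns.

Axion, Borealis, Ember, Ionix, Juno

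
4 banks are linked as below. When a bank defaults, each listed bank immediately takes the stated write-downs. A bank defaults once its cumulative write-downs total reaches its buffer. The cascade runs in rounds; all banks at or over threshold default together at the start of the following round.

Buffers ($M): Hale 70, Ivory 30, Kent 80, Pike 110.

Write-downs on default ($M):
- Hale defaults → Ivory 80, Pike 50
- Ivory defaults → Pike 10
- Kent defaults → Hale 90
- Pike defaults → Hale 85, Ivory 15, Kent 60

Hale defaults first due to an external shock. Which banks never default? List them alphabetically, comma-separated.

Kent, Pike

Round 1 — Hale defaults (initial).
  Ivory: +80 → 80 ≥ 30
  Pike: +50 → 50 < 110
Round 2 — Ivory defaults.
  Pike: +10 → 60 < 110
No further defaults.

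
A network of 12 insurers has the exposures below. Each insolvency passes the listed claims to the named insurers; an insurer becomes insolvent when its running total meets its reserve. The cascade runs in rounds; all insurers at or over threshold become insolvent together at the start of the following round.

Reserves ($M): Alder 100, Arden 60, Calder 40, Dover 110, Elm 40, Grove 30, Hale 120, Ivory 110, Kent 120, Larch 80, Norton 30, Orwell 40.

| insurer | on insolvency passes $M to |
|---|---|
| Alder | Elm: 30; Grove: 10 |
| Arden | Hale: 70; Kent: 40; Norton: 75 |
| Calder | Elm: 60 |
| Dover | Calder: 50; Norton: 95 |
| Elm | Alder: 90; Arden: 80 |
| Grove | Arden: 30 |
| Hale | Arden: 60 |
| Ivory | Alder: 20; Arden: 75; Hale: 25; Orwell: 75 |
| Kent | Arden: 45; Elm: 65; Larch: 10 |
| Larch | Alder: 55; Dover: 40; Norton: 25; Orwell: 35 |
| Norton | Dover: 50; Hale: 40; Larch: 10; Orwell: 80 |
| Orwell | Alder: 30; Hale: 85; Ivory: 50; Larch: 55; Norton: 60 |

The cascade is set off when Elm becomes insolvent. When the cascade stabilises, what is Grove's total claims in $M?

Round 1 — Elm becomes insolvent (initial).
  Alder: +90 → 90 < 100
  Arden: +80 → 80 ≥ 60
Round 2 — Arden becomes insolvent.
  Hale: +70 → 70 < 120
  Kent: +40 → 40 < 120
  Norton: +75 → 75 ≥ 30
Round 3 — Norton becomes insolvent.
  Dover: +50 → 50 < 110
  Hale: +40 → 110 < 120
  Larch: +10 → 10 < 80
  Orwell: +80 → 80 ≥ 40
Round 4 — Orwell becomes insolvent.
  Alder: +30 → 120 ≥ 100
  Hale: +85 → 195 ≥ 120
  Ivory: +50 → 50 < 110
  Larch: +55 → 65 < 80
Round 5 — Alder, Hale become insolvent.
  Grove: +10 → 10 < 30
No further insolvencies.

10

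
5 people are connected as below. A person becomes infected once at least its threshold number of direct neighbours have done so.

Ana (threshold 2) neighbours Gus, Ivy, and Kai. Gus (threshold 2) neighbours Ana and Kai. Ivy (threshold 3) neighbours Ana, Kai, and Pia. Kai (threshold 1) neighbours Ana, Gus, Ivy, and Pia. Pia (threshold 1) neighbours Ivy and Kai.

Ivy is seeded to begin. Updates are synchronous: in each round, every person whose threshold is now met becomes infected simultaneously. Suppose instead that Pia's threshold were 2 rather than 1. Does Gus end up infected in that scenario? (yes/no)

With Pia's threshold at 2:
Round 1 — Ivy becomes infected (initial).
Round 2 — checking thresholds:
  Ana: 1 of 3 neighbours < 2, below threshold.
  Kai: 1 of 4 neighbours ≥ 1, becomes infected.
  Pia: 1 of 2 neighbours < 2, below threshold.
Round 3 — checking thresholds:
  Ana: 2 of 3 neighbours ≥ 2, becomes infected.
  Gus: 1 of 2 neighbours < 2, below threshold.
  Pia: 2 of 2 neighbours ≥ 2, becomes infected.
Round 4 — checking thresholds:
  Gus: 2 of 2 neighbours ≥ 2, becomes infected.
Round 5 — no new infections; cascade stops.

yes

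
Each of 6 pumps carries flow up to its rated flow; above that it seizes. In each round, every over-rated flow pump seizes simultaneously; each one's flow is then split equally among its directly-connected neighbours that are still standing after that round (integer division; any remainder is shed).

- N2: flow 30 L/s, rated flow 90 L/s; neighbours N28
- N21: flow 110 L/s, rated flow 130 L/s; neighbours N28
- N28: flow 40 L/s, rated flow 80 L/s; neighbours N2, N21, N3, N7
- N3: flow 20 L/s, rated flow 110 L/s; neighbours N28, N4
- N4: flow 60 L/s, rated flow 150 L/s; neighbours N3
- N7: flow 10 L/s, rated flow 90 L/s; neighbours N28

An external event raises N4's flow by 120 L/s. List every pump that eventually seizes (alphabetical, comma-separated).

Round 1 — N4 at 180 > 150. N4 seizes.
  N4 sheds 180 L/s to N3: 180 each.
    N3: 20+180 = 200 > 110
Round 2 — N3 seizes.
  N3 sheds 200 L/s to N28: 200 each.
    N28: 40+200 = 240 > 80
Round 3 — N28 seizes.
  N28 sheds 240 L/s to N2, N21, N7: 80 each.
    N2: 30+80 = 110 > 90
    N21: 110+80 = 190 > 130
    N7: 10+80 = 90 ≤ 90
Round 4 — N2, N21 seize.
  N2 sheds 110 L/s: no online neighbours, lost.
  N21 sheds 190 L/s: no online neighbours, lost.
No further seizures.

N2, N21, N28, N3, N4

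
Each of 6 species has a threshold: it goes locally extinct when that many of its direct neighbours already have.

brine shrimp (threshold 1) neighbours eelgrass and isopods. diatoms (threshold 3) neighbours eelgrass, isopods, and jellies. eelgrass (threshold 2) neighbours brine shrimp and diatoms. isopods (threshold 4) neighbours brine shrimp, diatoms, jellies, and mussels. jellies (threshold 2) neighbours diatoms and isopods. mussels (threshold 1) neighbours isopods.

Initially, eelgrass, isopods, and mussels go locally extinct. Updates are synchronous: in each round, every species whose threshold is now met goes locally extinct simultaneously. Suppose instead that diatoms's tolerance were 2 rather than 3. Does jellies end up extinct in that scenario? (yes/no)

yes

With diatoms's tolerance at 2:
Round 1 — eelgrass, isopods, mussels go locally extinct (initial).
Round 2 — checking thresholds:
  brine shrimp: 2 of 2 neighbours ≥ 1, goes locally extinct.
  diatoms: 2 of 3 neighbours ≥ 2, goes locally extinct.
  jellies: 1 of 2 neighbours < 2, not yet.
Round 3 — checking thresholds:
  jellies: 2 of 2 neighbours ≥ 2, goes locally extinct.
Round 4 — no new extinctions; cascade stops.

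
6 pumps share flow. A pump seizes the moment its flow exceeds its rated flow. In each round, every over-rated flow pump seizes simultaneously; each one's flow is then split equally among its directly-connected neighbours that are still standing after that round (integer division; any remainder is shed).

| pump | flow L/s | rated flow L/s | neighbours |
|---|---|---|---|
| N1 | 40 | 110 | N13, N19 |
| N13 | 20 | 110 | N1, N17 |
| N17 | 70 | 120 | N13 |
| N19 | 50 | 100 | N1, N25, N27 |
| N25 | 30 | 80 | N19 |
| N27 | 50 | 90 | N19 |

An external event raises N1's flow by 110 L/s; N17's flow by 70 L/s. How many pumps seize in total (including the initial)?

6

Round 1 — N1 at 150 > 110; N17 at 140 > 120. N1, N17 seize.
  N1 sheds 150 L/s to N13, N19: 75 each.
    N13: 20+75 = 95 ≤ 110
    N19: 50+75 = 125 > 100
  N17 sheds 140 L/s to N13: 140 each.
    N13: 95+140 = 235 > 110
Round 2 — N13, N19 seize.
  N13 sheds 235 L/s: no online neighbours, lost.
  N19 sheds 125 L/s to N25, N27: 62 each (1 lost).
    N25: 30+62 = 92 > 80
    N27: 50+62 = 112 > 90
Round 3 — N25, N27 seize.
  N25 sheds 92 L/s: no online neighbours, lost.
  N27 sheds 112 L/s: no online neighbours, lost.
No further seizures.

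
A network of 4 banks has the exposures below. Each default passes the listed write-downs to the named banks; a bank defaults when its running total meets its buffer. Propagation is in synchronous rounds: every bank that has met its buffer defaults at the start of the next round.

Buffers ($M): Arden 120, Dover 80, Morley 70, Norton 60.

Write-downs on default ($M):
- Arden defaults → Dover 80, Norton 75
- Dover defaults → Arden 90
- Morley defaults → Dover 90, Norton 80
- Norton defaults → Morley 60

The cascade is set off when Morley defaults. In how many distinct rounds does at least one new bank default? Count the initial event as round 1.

Round 1 — Morley defaults (initial).
  Dover: +90 → 90 ≥ 80
  Norton: +80 → 80 ≥ 60
Round 2 — Dover, Norton default.
  Arden: +90 → 90 < 120
No further defaults.

2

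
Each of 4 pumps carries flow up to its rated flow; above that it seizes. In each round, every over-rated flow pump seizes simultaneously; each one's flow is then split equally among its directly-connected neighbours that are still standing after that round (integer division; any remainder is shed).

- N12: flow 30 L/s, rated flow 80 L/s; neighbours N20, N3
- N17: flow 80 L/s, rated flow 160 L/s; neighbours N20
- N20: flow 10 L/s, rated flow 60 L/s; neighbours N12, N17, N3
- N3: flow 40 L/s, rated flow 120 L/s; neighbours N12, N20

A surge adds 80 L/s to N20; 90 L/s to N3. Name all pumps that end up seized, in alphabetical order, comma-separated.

Round 1 — N20 at 90 > 60; N3 at 130 > 120. N20, N3 seize.
  N20 sheds 90 L/s to N12, N17: 45 each.
    N12: 30+45 = 75 ≤ 80
    N17: 80+45 = 125 ≤ 160
  N3 sheds 130 L/s to N12: 130 each.
    N12: 75+130 = 205 > 80
Round 2 — N12 seizes.
  N12 sheds 205 L/s: no online neighbours, lost.
No further seizures.

N12, N20, N3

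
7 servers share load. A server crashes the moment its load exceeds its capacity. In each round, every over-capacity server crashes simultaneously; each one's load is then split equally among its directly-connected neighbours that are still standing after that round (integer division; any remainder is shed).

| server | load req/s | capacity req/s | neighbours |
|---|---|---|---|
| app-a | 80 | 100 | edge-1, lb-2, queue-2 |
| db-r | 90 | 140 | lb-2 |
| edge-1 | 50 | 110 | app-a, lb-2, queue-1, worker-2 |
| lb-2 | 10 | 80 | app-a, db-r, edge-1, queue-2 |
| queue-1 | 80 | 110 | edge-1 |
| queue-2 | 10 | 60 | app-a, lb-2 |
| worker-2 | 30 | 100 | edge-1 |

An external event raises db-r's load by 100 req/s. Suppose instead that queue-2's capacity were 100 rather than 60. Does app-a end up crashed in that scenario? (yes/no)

yes

With queue-2's capacity at 100:
Round 1 — db-r at 190 > 140. db-r crashes.
  db-r sheds 190 req/s to lb-2: 190 each.
    lb-2: 10+190 = 200 > 80
Round 2 — lb-2 crashes.
  lb-2 sheds 200 req/s to app-a, edge-1, queue-2: 66 each (2 lost).
    app-a: 80+66 = 146 > 100
    edge-1: 50+66 = 116 > 110
    queue-2: 10+66 = 76 ≤ 100
Round 3 — app-a, edge-1 crash.
  app-a sheds 146 req/s to queue-2: 146 each.
    queue-2: 76+146 = 222 > 100
  edge-1 sheds 116 req/s to queue-1, worker-2: 58 each.
    queue-1: 80+58 = 138 > 110
    worker-2: 30+58 = 88 ≤ 100
Round 4 — queue-1, queue-2 crash.
  queue-1 sheds 138 req/s: no online neighbours, lost.
  queue-2 sheds 222 req/s: no online neighbours, lost.
No further crashes.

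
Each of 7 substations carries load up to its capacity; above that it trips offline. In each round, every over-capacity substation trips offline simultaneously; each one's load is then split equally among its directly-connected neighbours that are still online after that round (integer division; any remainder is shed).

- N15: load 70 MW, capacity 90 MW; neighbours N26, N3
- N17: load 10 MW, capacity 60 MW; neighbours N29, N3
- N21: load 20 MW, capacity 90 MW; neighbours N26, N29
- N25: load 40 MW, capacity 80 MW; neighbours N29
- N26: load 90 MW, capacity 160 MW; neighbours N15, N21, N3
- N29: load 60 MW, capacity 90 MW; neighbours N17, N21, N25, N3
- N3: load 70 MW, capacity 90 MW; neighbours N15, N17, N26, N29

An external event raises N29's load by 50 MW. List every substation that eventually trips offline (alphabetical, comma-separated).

N15, N17, N21, N26, N29, N3

Round 1 — N29 at 110 > 90. N29 trips offline.
  N29 sheds 110 MW to N17, N21, N25, N3: 27 each (2 lost).
    N17: 10+27 = 37 ≤ 60
    N21: 20+27 = 47 ≤ 90
    N25: 40+27 = 67 ≤ 80
    N3: 70+27 = 97 > 90
Round 2 — N3 trips offline.
  N3 sheds 97 MW to N15, N17, N26: 32 each (1 lost).
    N15: 70+32 = 102 > 90
    N17: 37+32 = 69 > 60
    N26: 90+32 = 122 ≤ 160
Round 3 — N15, N17 trip offline.
  N15 sheds 102 MW to N26: 102 each.
    N26: 122+102 = 224 > 160
  N17 sheds 69 MW: no online neighbours, lost.
Round 4 — N26 trips offline.
  N26 sheds 224 MW to N21: 224 each.
    N21: 47+224 = 271 > 90
Round 5 — N21 trips offline.
  N21 sheds 271 MW: no online neighbours, lost.
No further trips.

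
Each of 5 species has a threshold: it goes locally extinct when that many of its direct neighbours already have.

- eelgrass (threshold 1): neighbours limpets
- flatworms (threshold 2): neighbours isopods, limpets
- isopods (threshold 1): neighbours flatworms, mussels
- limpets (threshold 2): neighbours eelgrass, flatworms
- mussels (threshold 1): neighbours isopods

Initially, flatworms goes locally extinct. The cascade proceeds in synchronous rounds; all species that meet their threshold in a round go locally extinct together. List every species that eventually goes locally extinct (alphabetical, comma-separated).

Round 1 — flatworms goes locally extinct (initial).
Round 2 — checking thresholds:
  isopods: 1 of 2 neighbours ≥ 1, goes locally extinct.
  limpets: 1 of 2 neighbours < 2, not yet.
Round 3 — checking thresholds:
  limpets: 1 of 2 neighbours < 2, not yet.
  mussels: 1 of 1 neighbours ≥ 1, goes locally extinct.
Round 4 — no new extinctions; cascade stops.

flatworms, isopods, mussels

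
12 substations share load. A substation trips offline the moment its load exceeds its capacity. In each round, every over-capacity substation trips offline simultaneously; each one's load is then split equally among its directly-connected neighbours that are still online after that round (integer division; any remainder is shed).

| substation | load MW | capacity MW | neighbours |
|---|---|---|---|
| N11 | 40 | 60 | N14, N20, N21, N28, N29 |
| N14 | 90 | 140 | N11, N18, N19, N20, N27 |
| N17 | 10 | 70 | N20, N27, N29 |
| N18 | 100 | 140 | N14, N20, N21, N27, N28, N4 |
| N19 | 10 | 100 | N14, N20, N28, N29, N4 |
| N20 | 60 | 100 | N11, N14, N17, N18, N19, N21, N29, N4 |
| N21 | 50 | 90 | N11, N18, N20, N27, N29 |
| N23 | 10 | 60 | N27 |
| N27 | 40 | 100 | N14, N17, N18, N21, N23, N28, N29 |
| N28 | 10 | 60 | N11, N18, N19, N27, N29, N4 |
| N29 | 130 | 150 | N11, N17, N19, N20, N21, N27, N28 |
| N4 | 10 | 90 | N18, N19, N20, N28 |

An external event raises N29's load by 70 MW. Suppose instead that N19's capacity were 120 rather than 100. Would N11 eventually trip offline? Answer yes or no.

yes

With N19's capacity at 120:
Round 1 — N29 at 200 > 150. N29 trips offline.
  N29 sheds 200 MW to N11, N17, N19, N20, N21, N27, N28: 28 each (4 lost).
    N11: 40+28 = 68 > 60
    N17: 10+28 = 38 ≤ 70
    N19: 10+28 = 38 ≤ 120
    N20: 60+28 = 88 ≤ 100
    N21: 50+28 = 78 ≤ 90
    N27: 40+28 = 68 ≤ 100
    N28: 10+28 = 38 ≤ 60
Round 2 — N11 trips offline.
  N11 sheds 68 MW to N14, N20, N21, N28: 17 each.
    N14: 90+17 = 107 ≤ 140
    N20: 88+17 = 105 > 100
    N21: 78+17 = 95 > 90
    N28: 38+17 = 55 ≤ 60
Round 3 — N20, N21 trip offline.
  N20 sheds 105 MW to N14, N17, N18, N19, N4: 21 each.
    N14: 107+21 = 128 ≤ 140
    N17: 38+21 = 59 ≤ 70
    N18: 100+21 = 121 ≤ 140
    N19: 38+21 = 59 ≤ 120
    N4: 10+21 = 31 ≤ 90
  N21 sheds 95 MW to N18, N27: 47 each (1 lost).
    N18: 121+47 = 168 > 140
    N27: 68+47 = 115 > 100
Round 4 — N18, N27 trip offline.
  N18 sheds 168 MW to N14, N28, N4: 56 each.
    N14: 128+56 = 184 > 140
    N28: 55+56 = 111 > 60
    N4: 31+56 = 87 ≤ 90
  N27 sheds 115 MW to N14, N17, N23, N28: 28 each (3 lost).
    N14: 184+28 = 212 > 140
    N17: 59+28 = 87 > 70
    N23: 10+28 = 38 ≤ 60
    N28: 111+28 = 139 > 60
Round 5 — N14, N17, N28 trip offline.
  N14 sheds 212 MW to N19: 212 each.
    N19: 59+212 = 271 > 120
  N17 sheds 87 MW: no online neighbours, lost.
  N28 sheds 139 MW to N19, N4: 69 each (1 lost).
    N19: 271+69 = 340 > 120
    N4: 87+69 = 156 > 90
Round 6 — N19, N4 trip offline.
  N19 sheds 340 MW: no online neighbours, lost.
  N4 sheds 156 MW: no online neighbours, lost.
No further trips.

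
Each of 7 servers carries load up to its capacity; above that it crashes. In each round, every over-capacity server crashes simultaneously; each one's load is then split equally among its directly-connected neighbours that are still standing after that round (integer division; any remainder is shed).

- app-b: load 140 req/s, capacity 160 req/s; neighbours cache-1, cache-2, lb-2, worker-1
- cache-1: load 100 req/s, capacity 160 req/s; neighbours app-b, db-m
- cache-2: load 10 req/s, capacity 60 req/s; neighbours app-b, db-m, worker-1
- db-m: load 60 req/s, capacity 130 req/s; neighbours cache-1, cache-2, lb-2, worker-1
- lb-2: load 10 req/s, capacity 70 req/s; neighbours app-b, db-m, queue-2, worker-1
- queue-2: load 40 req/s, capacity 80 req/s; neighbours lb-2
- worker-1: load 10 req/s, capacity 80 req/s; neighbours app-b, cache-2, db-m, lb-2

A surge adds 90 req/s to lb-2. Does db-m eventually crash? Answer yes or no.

Round 1 — lb-2 at 100 > 70. lb-2 crashes.
  lb-2 sheds 100 req/s to app-b, db-m, queue-2, worker-1: 25 each.
    app-b: 140+25 = 165 > 160
    db-m: 60+25 = 85 ≤ 130
    queue-2: 40+25 = 65 ≤ 80
    worker-1: 10+25 = 35 ≤ 80
Round 2 — app-b crashes.
  app-b sheds 165 req/s to cache-1, cache-2, worker-1: 55 each.
    cache-1: 100+55 = 155 ≤ 160
    cache-2: 10+55 = 65 > 60
    worker-1: 35+55 = 90 > 80
Round 3 — cache-2, worker-1 crash.
  cache-2 sheds 65 req/s to db-m: 65 each.
    db-m: 85+65 = 150 > 130
  worker-1 sheds 90 req/s to db-m: 90 each.
    db-m: 150+90 = 240 > 130
Round 4 — db-m crashes.
  db-m sheds 240 req/s to cache-1: 240 each.
    cache-1: 155+240 = 395 > 160
Round 5 — cache-1 crashes.
  cache-1 sheds 395 req/s: no online neighbours, lost.
No further crashes.

yes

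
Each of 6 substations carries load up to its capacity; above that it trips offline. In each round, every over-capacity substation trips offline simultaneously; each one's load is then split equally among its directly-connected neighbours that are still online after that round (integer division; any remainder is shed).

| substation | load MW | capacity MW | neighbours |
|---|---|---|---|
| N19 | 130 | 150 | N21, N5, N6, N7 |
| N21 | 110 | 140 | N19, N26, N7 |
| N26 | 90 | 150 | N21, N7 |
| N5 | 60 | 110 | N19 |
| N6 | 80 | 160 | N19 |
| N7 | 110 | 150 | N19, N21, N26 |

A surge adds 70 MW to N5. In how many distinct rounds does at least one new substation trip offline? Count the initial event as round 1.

4

Round 1 — N5 at 130 > 110. N5 trips offline.
  N5 sheds 130 MW to N19: 130 each.
    N19: 130+130 = 260 > 150
Round 2 — N19 trips offline.
  N19 sheds 260 MW to N21, N6, N7: 86 each (2 lost).
    N21: 110+86 = 196 > 140
    N6: 80+86 = 166 > 160
    N7: 110+86 = 196 > 150
Round 3 — N21, N6, N7 trip offline.
  N21 sheds 196 MW to N26: 196 each.
    N26: 90+196 = 286 > 150
  N6 sheds 166 MW: no online neighbours, lost.
  N7 sheds 196 MW to N26: 196 each.
    N26: 286+196 = 482 > 150
Round 4 — N26 trips offline.
  N26 sheds 482 MW: no online neighbours, lost.
No further trips.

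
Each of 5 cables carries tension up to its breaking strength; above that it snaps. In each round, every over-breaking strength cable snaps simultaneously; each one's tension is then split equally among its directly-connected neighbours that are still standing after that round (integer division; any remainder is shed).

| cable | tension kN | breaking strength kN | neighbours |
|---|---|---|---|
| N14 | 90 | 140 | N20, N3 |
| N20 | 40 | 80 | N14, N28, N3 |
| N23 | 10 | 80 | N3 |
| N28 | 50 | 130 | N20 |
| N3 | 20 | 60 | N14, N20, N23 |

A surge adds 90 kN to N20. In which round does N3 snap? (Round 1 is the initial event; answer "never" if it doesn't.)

2

Round 1 — N20 at 130 > 80. N20 snaps.
  N20 sheds 130 kN to N14, N28, N3: 43 each (1 lost).
    N14: 90+43 = 133 ≤ 140
    N28: 50+43 = 93 ≤ 130
    N3: 20+43 = 63 > 60
Round 2 — N3 snaps.
  N3 sheds 63 kN to N14, N23: 31 each (1 lost).
    N14: 133+31 = 164 > 140
    N23: 10+31 = 41 ≤ 80
Round 3 — N14 snaps.
  N14 sheds 164 kN: no online neighbours, lost.
No further breaks.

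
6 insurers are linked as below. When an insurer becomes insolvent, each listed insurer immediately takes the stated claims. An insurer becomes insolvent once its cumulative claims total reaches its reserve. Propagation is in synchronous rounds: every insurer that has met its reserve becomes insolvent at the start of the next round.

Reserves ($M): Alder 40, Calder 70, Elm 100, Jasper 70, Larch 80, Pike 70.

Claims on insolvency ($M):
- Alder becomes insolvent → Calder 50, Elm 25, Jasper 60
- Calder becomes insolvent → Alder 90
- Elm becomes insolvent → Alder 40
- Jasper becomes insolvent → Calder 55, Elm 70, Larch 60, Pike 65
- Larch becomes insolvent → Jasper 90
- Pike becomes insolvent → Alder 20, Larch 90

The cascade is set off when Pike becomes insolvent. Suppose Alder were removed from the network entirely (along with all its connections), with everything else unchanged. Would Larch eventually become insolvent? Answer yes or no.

yes

With Alder removed:
Round 1 — Pike becomes insolvent (initial).
  Larch: +90 → 90 ≥ 80
Round 2 — Larch becomes insolvent.
  Jasper: +90 → 90 ≥ 70
Round 3 — Jasper becomes insolvent.
  Calder: +55 → 55 < 70
  Elm: +70 → 70 < 100
No further insolvencies.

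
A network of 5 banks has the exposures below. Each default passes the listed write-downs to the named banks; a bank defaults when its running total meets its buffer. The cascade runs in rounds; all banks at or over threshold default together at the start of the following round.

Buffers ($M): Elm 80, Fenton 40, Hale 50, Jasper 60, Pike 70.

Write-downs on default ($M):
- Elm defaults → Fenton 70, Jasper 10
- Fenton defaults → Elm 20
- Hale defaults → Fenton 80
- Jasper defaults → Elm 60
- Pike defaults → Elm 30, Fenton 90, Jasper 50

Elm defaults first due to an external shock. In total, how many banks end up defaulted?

2

Round 1 — Elm defaults (initial).
  Fenton: +70 → 70 ≥ 40
  Jasper: +10 → 10 < 60
Round 2 — Fenton defaults.
No further defaults.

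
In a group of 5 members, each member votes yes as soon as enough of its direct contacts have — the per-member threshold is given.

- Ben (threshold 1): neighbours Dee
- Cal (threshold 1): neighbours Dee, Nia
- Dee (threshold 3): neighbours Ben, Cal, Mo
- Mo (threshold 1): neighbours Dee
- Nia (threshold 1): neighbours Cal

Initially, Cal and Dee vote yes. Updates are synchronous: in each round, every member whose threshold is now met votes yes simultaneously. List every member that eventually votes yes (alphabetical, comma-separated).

Round 1 — Cal, Dee vote yes (initial).
Round 2 — checking thresholds:
  Ben: 1 of 1 neighbours ≥ 1, votes yes.
  Mo: 1 of 1 neighbours ≥ 1, votes yes.
  Nia: 1 of 1 neighbours ≥ 1, votes yes.
Round 3 — no new yes votes; cascade stops.

Ben, Cal, Dee, Mo, Nia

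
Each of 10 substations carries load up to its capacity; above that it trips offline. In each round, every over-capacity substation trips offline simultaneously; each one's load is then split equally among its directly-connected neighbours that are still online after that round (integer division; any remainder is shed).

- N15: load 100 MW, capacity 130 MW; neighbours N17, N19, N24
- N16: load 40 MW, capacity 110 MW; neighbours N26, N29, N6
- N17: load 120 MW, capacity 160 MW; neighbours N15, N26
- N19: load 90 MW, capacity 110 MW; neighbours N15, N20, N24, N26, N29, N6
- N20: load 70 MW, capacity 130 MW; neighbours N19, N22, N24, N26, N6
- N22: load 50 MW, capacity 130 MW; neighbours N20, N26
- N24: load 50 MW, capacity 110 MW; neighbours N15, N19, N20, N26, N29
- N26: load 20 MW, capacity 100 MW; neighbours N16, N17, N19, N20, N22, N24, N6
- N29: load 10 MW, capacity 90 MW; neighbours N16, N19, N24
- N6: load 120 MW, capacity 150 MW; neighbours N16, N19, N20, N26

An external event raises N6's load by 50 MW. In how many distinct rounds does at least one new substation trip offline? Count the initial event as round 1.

Round 1 — N6 at 170 > 150. N6 trips offline.
  N6 sheds 170 MW to N16, N19, N20, N26: 42 each (2 lost).
    N16: 40+42 = 82 ≤ 110
    N19: 90+42 = 132 > 110
    N20: 70+42 = 112 ≤ 130
    N26: 20+42 = 62 ≤ 100
Round 2 — N19 trips offline.
  N19 sheds 132 MW to N15, N20, N24, N26, N29: 26 each (2 lost).
    N15: 100+26 = 126 ≤ 130
    N20: 112+26 = 138 > 130
    N24: 50+26 = 76 ≤ 110
    N26: 62+26 = 88 ≤ 100
    N29: 10+26 = 36 ≤ 90
Round 3 — N20 trips offline.
  N20 sheds 138 MW to N22, N24, N26: 46 each.
    N22: 50+46 = 96 ≤ 130
    N24: 76+46 = 122 > 110
    N26: 88+46 = 134 > 100
Round 4 — N24, N26 trip offline.
  N24 sheds 122 MW to N15, N29: 61 each.
    N15: 126+61 = 187 > 130
    N29: 36+61 = 97 > 90
  N26 sheds 134 MW to N16, N17, N22: 44 each (2 lost).
    N16: 82+44 = 126 > 110
    N17: 120+44 = 164 > 160
    N22: 96+44 = 140 > 130
Round 5 — N15, N16, N17, N22, N29 trip offline.
  N15 sheds 187 MW: no online neighbours, lost.
  N16 sheds 126 MW: no online neighbours, lost.
  N17 sheds 164 MW: no online neighbours, lost.
  N22 sheds 140 MW: no online neighbours, lost.
  N29 sheds 97 MW: no online neighbours, lost.
No further trips.

5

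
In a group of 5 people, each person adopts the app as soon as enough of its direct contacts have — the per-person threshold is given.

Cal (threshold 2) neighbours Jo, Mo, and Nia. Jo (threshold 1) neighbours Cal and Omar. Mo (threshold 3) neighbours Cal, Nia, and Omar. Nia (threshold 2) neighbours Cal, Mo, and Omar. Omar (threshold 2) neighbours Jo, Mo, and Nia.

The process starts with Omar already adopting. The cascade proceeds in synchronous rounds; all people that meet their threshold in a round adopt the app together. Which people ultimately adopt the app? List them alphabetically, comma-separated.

Jo, Omar

Round 1 — Omar adopts the app (initial).
Round 2 — checking thresholds:
  Jo: 1 of 2 neighbours ≥ 1, adopts the app.
  Mo: 1 of 3 neighbours < 3, not yet.
  Nia: 1 of 3 neighbours < 2, not yet.
Round 3 — no new adoptions; cascade stops.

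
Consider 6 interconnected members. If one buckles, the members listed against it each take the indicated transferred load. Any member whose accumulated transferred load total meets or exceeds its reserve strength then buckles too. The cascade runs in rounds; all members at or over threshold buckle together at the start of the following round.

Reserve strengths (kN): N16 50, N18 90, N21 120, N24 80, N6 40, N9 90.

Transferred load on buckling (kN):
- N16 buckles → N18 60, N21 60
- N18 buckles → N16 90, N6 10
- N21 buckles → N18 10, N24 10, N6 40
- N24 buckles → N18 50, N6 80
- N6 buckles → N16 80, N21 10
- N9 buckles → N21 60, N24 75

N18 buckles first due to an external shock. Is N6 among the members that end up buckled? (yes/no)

Round 1 — N18 buckles (initial).
  N16: +90 → 90 ≥ 50
  N6: +10 → 10 < 40
Round 2 — N16 buckles.
  N21: +60 → 60 < 120
No further bucklings.

no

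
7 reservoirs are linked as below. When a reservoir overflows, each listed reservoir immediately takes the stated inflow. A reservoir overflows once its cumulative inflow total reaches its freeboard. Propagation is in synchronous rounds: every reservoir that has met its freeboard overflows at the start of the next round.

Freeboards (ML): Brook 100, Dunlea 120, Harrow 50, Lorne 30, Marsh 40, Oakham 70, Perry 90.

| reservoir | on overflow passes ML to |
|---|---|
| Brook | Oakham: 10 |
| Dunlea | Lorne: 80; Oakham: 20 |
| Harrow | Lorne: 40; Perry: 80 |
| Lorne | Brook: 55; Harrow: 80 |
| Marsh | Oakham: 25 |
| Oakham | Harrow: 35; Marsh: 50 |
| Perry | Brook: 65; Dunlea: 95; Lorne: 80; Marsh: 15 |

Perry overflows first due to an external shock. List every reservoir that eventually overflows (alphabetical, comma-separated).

Round 1 — Perry overflows (initial).
  Brook: +65 → 65 < 100
  Dunlea: +95 → 95 < 120
  Lorne: +80 → 80 ≥ 30
  Marsh: +15 → 15 < 40
Round 2 — Lorne overflows.
  Brook: +55 → 120 ≥ 100
  Harrow: +80 → 80 ≥ 50
Round 3 — Brook, Harrow overflow.
  Oakham: +10 → 10 < 70
No further overflows.

Brook, Harrow, Lorne, Perry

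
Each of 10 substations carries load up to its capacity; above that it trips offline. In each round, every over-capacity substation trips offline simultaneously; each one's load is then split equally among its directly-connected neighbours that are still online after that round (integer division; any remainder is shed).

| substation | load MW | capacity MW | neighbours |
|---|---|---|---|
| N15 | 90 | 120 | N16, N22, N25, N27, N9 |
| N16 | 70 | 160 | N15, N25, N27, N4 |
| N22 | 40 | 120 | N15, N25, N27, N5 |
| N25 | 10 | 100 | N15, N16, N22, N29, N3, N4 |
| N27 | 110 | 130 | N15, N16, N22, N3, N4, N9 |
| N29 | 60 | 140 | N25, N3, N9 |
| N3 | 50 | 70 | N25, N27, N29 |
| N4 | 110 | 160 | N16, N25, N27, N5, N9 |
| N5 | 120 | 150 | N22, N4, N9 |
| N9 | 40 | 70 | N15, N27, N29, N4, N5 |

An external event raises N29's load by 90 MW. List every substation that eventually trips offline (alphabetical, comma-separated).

N15, N16, N22, N25, N27, N29, N3, N4, N5, N9

Round 1 — N29 at 150 > 140. N29 trips offline.
  N29 sheds 150 MW to N25, N3, N9: 50 each.
    N25: 10+50 = 60 ≤ 100
    N3: 50+50 = 100 > 70
    N9: 40+50 = 90 > 70
Round 2 — N3, N9 trip offline.
  N3 sheds 100 MW to N25, N27: 50 each.
    N25: 60+50 = 110 > 100
    N27: 110+50 = 160 > 130
  N9 sheds 90 MW to N15, N27, N4, N5: 22 each (2 lost).
    N15: 90+22 = 112 ≤ 120
    N27: 160+22 = 182 > 130
    N4: 110+22 = 132 ≤ 160
    N5: 120+22 = 142 ≤ 150
Round 3 — N25, N27 trip offline.
  N25 sheds 110 MW to N15, N16, N22, N4: 27 each (2 lost).
    N15: 112+27 = 139 > 120
    N16: 70+27 = 97 ≤ 160
    N22: 40+27 = 67 ≤ 120
    N4: 132+27 = 159 ≤ 160
  N27 sheds 182 MW to N15, N16, N22, N4: 45 each (2 lost).
    N15: 139+45 = 184 > 120
    N16: 97+45 = 142 ≤ 160
    N22: 67+45 = 112 ≤ 120
    N4: 159+45 = 204 > 160
Round 4 — N15, N4 trip offline.
  N15 sheds 184 MW to N16, N22: 92 each.
    N16: 142+92 = 234 > 160
    N22: 112+92 = 204 > 120
  N4 sheds 204 MW to N16, N5: 102 each.
    N16: 234+102 = 336 > 160
    N5: 142+102 = 244 > 150
Round 5 — N16, N22, N5 trip offline.
  N16 sheds 336 MW: no online neighbours, lost.
  N22 sheds 204 MW: no online neighbours, lost.
  N5 sheds 244 MW: no online neighbours, lost.
No further trips.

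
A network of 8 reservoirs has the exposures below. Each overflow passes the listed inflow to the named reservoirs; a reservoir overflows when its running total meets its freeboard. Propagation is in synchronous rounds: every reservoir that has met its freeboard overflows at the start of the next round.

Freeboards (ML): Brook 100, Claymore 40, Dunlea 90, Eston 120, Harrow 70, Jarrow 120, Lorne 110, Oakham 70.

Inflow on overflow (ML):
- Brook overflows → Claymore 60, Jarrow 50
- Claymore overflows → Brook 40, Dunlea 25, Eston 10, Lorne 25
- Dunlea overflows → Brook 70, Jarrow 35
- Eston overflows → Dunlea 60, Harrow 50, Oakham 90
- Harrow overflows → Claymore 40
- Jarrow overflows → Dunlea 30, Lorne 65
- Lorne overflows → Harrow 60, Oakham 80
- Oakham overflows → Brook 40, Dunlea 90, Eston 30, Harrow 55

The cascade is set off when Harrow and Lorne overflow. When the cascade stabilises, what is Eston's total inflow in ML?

40

Round 1 — Harrow, Lorne overflow (initial).
  Claymore: +40 → 40 ≥ 40
  Oakham: +80 → 80 ≥ 70
Round 2 — Claymore, Oakham overflow.
  Brook: +40+40 → 80 < 100
  Dunlea: +25+90 → 115 ≥ 90
  Eston: +10+30 → 40 < 120
Round 3 — Dunlea overflows.
  Brook: +70 → 150 ≥ 100
  Jarrow: +35 → 35 < 120
Round 4 — Brook overflows.
  Jarrow: +50 → 85 < 120
No further overflows.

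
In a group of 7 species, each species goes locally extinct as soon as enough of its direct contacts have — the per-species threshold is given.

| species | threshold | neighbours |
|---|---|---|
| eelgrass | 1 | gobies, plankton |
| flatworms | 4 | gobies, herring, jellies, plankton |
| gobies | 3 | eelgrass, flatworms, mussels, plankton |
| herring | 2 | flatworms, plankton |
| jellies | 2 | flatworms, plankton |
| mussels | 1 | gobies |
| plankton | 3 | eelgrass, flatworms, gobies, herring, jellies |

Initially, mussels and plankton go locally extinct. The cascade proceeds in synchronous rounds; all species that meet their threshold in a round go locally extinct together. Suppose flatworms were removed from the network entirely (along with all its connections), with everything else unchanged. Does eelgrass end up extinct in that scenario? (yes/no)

yes

With flatworms removed:
Round 1 — mussels, plankton go locally extinct (initial).
Round 2 — checking thresholds:
  eelgrass: 1 of 2 neighbours ≥ 1, goes locally extinct.
  gobies: 2 of 3 neighbours < 3, holds.
  herring: 1 of 1 neighbours < 2, holds.
  jellies: 1 of 1 neighbours < 2, holds.
Round 3 — checking thresholds:
  gobies: 3 of 3 neighbours ≥ 3, goes locally extinct.
  herring: 1 of 1 neighbours < 2, holds.
  jellies: 1 of 1 neighbours < 2, holds.
Round 4 — no new extinctions; cascade stops.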